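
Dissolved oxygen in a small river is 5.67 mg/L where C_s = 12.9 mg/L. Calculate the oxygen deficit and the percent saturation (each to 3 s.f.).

D ≈ 7.23 mg/L; 44.0 % saturation

D = C_s − C = 12.9 − 5.67 = 7.23 mg/L.
% saturation = 5.67/12.9 × 100 = 44.0 %.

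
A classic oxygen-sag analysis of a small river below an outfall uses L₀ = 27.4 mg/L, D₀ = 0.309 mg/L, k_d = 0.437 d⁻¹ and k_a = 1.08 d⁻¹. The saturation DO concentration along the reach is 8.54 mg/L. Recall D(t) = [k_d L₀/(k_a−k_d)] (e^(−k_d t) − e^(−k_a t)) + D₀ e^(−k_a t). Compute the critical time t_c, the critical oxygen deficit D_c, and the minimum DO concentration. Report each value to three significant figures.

With k_a/k_d = 2.471 and 1 − D₀(k_a−k_d)/(k_d L₀) = 0.9834,
t_c = ln(2.471 × 0.9834) / (1.08 − 0.437) = ln(2.430) / 0.6430 = 0.8881/0.6430 = 1.381 d.
L(t_c) = L₀ e^(−k_d t_c) = 27.4 × 0.5469 = 14.98 mg/L, and at the critical point k_a D_c = k_d L, so D_c = (0.437/1.08) × 14.98 = 6.063 mg/L.
Minimum DO = C_s − D_c = 8.54 − 6.063 = 2.477 mg/L.

t_c ≈ 1.38 d; D_c ≈ 6.06 mg/L; min DO ≈ 2.48 mg/L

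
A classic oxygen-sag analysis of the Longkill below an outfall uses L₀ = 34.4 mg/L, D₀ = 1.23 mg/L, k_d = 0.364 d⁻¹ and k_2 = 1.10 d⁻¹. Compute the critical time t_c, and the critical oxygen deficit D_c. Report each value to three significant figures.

t_c ≈ 1.40 d; D_c ≈ 6.84 mg/L

t_c = [1/(k_2−k_d)] ln[(k_2/k_d)(1 − D₀(k_2−k_d)/(k_d L₀))]
= [1/(1.10−0.364)] ln[(1.10/0.364)(1 − 1.23×0.7360/(0.364×34.4))]
= (1/0.7360) ln[3.022 × 0.9277] = 1.359 × ln(2.803) = 1.359 × 1.031 = 1.401 d.
D_c = (k_d/k_2) L₀ e^(−k_d t_c) = (0.364/1.10) × 34.4 × e^(−0.364×1.401) = 0.3309 × 34.4 × 0.6006 = 6.837 mg/L.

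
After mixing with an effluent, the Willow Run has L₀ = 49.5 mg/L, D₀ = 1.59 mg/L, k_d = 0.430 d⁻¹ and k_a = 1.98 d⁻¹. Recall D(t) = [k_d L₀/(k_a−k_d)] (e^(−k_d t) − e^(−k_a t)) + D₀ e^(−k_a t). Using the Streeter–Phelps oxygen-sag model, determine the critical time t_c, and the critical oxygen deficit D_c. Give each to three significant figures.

At the critical point dD/dt = 0, so k_d L₀ e^(−k_d t) = k_a D. Substituting D(t) from the Streeter–Phelps equation and solving for t gives
t_c = ln[(k_a/k_d)(1 − D₀(k_a−k_d)/(k_d L₀))] / (k_a−k_d).
Here k_a−k_d = 1.550 d⁻¹ and 1 − D₀(k_a−k_d)/(k_d L₀) = 1 − 1.59×1.550/(0.430×49.5) = 0.8842, so
t_c = ln(4.605 × 0.8842) / 1.550 = 1.404 / 1.550 = 0.9058 d.
D_c = (k_d/k_a) L₀ e^(−k_d t_c) = (0.430/1.98) × 49.5 × e^(−0.430×0.9058) = 0.2172 × 49.5 × 0.6774 = 7.282 mg/L.

t_c ≈ 0.906 d; D_c ≈ 7.28 mg/L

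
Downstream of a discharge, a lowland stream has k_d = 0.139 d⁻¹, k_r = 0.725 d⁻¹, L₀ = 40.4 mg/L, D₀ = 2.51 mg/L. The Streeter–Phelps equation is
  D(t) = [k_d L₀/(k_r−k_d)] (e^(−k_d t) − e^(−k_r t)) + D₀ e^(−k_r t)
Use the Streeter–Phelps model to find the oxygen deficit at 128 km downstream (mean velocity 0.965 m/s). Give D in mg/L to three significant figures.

Travel time t = x/v = 128 km / (0.965 m/s) = 128000 m / 0.965 m/s = 132600 s = 1.535 d.
k_d L₀/(k_r−k_d) = 0.139×40.4/(0.725−0.139) = 5.616/0.5860 = 9.583 mg/L.
e^(−k_d t) = e^(−0.139×1.535) = 0.8078; e^(−k_r t) = e^(−0.725×1.535) = 0.3286.
D = 9.583 × (0.8078 − 0.3286) + 2.51 × 0.3286 = 4.593 + 0.8247 = 5.418 mg/L.

D ≈ 5.42 mg/L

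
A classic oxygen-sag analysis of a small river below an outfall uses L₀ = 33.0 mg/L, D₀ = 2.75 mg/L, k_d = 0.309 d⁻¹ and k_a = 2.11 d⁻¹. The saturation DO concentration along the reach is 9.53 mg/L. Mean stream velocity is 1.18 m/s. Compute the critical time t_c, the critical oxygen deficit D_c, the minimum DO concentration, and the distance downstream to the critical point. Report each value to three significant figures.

With k_a/k_d = 6.828 and 1 − D₀(k_a−k_d)/(k_d L₀) = 0.5143,
t_c = ln(6.828 × 0.5143) / (2.11 − 0.309) = ln(3.512) / 1.801 = 1.256/1.801 = 0.6975 d.
D_c = (k_d/k_a) L₀ e^(−k_d t_c) = (0.309/2.11) × 33.0 × e^(−0.309×0.6975) = 0.1464 × 33.0 × 0.8061 = 3.896 mg/L.
Minimum DO = C_s − D_c = 9.53 − 3.896 = 5.634 mg/L.
x_c = v t_c = 1.18 m/s × 0.6975 d × 86400 s/d = 71110 m ≈ 71.1 km.

t_c ≈ 0.697 d; D_c ≈ 3.90 mg/L; min DO ≈ 5.63 mg/L; x_c ≈ 71.1 km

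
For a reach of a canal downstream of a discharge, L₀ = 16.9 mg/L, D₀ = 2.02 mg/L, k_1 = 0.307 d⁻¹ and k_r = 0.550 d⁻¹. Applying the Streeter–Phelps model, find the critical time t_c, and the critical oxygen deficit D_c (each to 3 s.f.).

t_c ≈ 1.99 d; D_c ≈ 5.12 mg/L

With k_r/k_1 = 1.792 and 1 − D₀(k_r−k_1)/(k_1 L₀) = 0.9054,
t_c = ln(1.792 × 0.9054) / (0.550 − 0.307) = ln(1.622) / 0.2430 = 0.4837/0.2430 = 1.990 d.
L(t_c) = L₀ e^(−k_1 t_c) = 16.9 × 0.5428 = 9.173 mg/L, and at the critical point k_r D_c = k_1 L, so D_c = (0.307/0.550) × 9.173 = 5.120 mg/L.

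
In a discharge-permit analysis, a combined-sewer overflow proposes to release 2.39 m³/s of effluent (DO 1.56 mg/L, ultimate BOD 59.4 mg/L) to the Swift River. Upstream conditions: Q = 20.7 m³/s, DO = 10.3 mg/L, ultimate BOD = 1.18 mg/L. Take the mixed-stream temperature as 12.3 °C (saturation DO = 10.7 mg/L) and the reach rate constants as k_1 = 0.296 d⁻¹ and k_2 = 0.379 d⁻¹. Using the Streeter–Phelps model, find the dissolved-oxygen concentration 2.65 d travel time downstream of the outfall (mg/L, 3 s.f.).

Mixed DO = (20.7×10.3 + 2.39×1.56)/(20.7+2.39) = 216.9/23.09 = 9.395 mg/L.
Mixed L₀ = (20.7×1.18 + 2.39×59.4)/(23.09) = 166.4/23.09 = 7.206 mg/L.
Initial deficit D₀ = C_s − DO₀ = 10.7 − 9.395 = 1.305 mg/L.
D(2.65) = [0.296×7.206/(0.379−0.296)](e^(−0.296×2.65) − e^(−0.379×2.65)) + 1.305 e^(−0.379×2.65)
= 25.70 × (0.4564 − 0.3663) + 1.305 × 0.3663 = 2.794 mg/L.
DO = 10.7 − 2.794 = 7.906 mg/L.

DO ≈ 7.91 mg/L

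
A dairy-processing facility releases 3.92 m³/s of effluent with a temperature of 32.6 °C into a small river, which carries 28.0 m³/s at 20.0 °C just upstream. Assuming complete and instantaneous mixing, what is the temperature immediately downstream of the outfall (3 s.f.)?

Flow-weighted mixing: C = (Q_r C_r + Q_w C_w)/(Q_r + Q_w)
= (28.0×20.0 + 3.92×32.6)/(28.0 + 3.92) = 687.8/31.92 = 21.55 °C.

21.5 °C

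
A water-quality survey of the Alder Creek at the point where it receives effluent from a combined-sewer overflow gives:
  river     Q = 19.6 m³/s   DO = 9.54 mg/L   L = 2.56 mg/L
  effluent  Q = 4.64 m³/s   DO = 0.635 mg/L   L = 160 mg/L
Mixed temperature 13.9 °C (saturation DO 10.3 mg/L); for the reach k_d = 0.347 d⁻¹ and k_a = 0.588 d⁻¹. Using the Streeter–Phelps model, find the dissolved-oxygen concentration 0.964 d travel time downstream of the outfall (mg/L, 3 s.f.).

DO ≈ 1.92 mg/L

Mixed DO = (19.6×9.54 + 4.64×0.635)/(19.6+4.64) = 189.9/24.24 = 7.835 mg/L.
Mixed L₀ = (19.6×2.56 + 4.64×160)/(24.24) = 792.6/24.24 = 32.70 mg/L.
Initial deficit D₀ = C_s − DO₀ = 10.3 − 7.835 = 2.465 mg/L.
D(0.964) = [0.347×32.70/(0.588−0.347)](e^(−0.347×0.964) − e^(−0.588×0.964)) + 2.465 e^(−0.588×0.964)
= 47.08 × (0.7157 − 0.5673) + 2.465 × 0.5673 = 8.383 mg/L.
DO = 10.3 − 8.383 = 1.917 mg/L.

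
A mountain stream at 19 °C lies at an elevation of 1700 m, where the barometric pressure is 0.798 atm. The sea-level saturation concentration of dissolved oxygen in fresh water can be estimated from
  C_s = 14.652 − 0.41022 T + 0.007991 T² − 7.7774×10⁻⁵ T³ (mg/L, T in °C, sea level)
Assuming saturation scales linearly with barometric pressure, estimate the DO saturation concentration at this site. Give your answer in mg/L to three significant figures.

C_s ≈ 7.35 mg/L

At sea level: C_s = 14.652 − 0.41022×19 + 0.007991×19² − 7.7774×10⁻⁵×19³ = 9.209 mg/L.
Pressure correction: C_s' = 9.209 × 0.798 = 7.349 mg/L.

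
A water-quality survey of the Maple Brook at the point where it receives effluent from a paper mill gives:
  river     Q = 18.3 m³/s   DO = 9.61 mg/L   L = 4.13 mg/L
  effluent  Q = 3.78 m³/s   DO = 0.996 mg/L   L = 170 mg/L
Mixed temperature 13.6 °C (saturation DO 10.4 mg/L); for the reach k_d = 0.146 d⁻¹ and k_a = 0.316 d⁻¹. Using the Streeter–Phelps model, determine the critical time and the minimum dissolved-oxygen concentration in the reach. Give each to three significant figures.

t_c ≈ 4.04 d; minimum DO ≈ 2.07 mg/L

Mixed DO = (18.3×9.61 + 3.78×0.996)/(18.3+3.78) = 179.6/22.08 = 8.135 mg/L.
Mixed L₀ = (18.3×4.13 + 3.78×170)/(22.08) = 718.2/22.08 = 32.53 mg/L.
Initial deficit D₀ = C_s − DO₀ = 10.4 − 8.135 = 2.265 mg/L.
t_c = (1/0.1700) ln[(0.316/0.146)(1 − 2.265×0.1700/(0.146×32.53))] = 5.882 × ln(1.989) = 4.045 d.
D_c = (0.146/0.316) × 32.53 × e^(−0.146×4.045) = 0.4620 × 32.53 × 0.5540 = 8.326 mg/L.
Minimum DO = 10.4 − 8.326 = 2.074 mg/L.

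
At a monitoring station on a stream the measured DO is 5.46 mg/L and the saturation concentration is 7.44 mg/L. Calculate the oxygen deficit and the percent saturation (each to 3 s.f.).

D ≈ 1.98 mg/L; 73.4 % saturation

D = C_s − C = 7.44 − 5.46 = 1.98 mg/L.
% saturation = 5.46/7.44 × 100 = 73.4 %.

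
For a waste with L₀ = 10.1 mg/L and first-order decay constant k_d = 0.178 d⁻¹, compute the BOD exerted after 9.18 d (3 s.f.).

y_t = L₀(1 − e^(−k_d t)) = 10.1 × (1 − e^(−0.178×9.18))
= 10.1 × (1 − 0.1951) = 10.1 × 0.8049 = 8.129 mg/L.

y ≈ 8.13 mg/L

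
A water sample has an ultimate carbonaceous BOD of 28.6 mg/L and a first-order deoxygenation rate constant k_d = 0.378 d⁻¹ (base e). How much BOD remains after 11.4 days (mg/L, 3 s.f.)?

L_t = L₀ e^(−k_d t) = 28.6 × e^(−0.378×11.4) = 28.6 × 0.01344 = 0.3845 mg/L.

L ≈ 0.385 mg/L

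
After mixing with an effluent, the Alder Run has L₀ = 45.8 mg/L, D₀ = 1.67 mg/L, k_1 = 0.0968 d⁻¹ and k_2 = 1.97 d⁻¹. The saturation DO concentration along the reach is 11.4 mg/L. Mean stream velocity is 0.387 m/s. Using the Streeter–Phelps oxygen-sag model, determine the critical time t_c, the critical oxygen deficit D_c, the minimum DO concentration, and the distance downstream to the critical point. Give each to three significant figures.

t_c ≈ 0.956 d; D_c ≈ 2.05 mg/L; min DO ≈ 9.35 mg/L; x_c ≈ 32.0 km

With k_2/k_1 = 20.35 and 1 − D₀(k_2−k_1)/(k_1 L₀) = 0.2944,
t_c = ln(20.35 × 0.2944) / (1.97 − 0.0968) = ln(5.991) / 1.873 = 1.790/1.873 = 0.9558 d.
L(t_c) = L₀ e^(−k_1 t_c) = 45.8 × 0.9116 = 41.75 mg/L, and at the critical point k_2 D_c = k_1 L, so D_c = (0.0968/1.97) × 41.75 = 2.052 mg/L.
Minimum DO = C_s − D_c = 11.4 − 2.052 = 9.348 mg/L.
x_c = v t_c = 0.387 m/s × 0.9558 d × 86400 s/d = 31960 m ≈ 32.0 km.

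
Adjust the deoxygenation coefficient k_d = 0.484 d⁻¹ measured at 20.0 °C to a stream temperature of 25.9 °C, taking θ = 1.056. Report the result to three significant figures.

k_d ≈ 0.668 d⁻¹

k_d(T₂) = k_d(T₁) · θ^(T₂−T₁) = 0.484 × 1.056^(25.9−20.0)
= 0.484 × 1.056^5.90 = 0.484 × 1.379 = 0.6675 d⁻¹.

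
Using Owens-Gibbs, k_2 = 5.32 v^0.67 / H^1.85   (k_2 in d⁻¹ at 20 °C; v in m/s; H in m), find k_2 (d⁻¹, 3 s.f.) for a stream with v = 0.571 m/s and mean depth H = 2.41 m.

k_2 ≈ 0.718 d⁻¹

k_2 = 5.32 × 0.571^0.67 / 2.41^1.85 = 5.32 × 0.6870 / 5.090 = 0.7180 d⁻¹.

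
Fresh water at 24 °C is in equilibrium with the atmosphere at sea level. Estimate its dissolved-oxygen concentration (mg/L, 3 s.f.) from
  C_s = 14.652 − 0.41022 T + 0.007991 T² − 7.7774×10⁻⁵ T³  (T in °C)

C_s = 14.652 − 0.41022×24 + 0.007991×24² − 7.7774×10⁻⁵×24³ = 8.334 mg/L.

C_s ≈ 8.33 mg/L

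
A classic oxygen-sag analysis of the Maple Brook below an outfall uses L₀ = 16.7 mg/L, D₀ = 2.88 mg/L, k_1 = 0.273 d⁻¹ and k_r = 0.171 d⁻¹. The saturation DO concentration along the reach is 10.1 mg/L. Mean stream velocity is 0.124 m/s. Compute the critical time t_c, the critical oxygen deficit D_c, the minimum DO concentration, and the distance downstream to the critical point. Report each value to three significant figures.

t_c = [1/(k_r−k_1)] ln[(k_r/k_1)(1 − D₀(k_r−k_1)/(k_1 L₀))]
= [1/(0.171−0.273)] ln[(0.171/0.273)(1 − 2.88×-0.1020/(0.273×16.7))]
= (1/-0.1020) ln[0.6264 × 1.064] = -9.804 × ln(0.6667) = -9.804 × -0.4054 = 3.974 d.
D_c = (k_1/k_r) L₀ e^(−k_1 t_c) = (0.273/0.171) × 16.7 × e^(−0.273×3.974) = 1.596 × 16.7 × 0.3379 = 9.009 mg/L.
Minimum DO = C_s − D_c = 10.1 − 9.009 = 1.091 mg/L.
x_c = v t_c = 0.124 m/s × 3.974 d × 86400 s/d = 42580 m ≈ 42.6 km.

t_c ≈ 3.97 d; D_c ≈ 9.01 mg/L; min DO ≈ 1.09 mg/L; x_c ≈ 42.6 km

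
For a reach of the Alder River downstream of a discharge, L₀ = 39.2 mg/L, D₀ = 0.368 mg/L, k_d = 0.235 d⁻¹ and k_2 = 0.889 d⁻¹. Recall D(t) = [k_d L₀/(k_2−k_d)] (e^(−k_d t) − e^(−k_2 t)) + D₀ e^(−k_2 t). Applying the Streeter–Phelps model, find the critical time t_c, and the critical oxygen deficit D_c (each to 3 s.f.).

At the critical point dD/dt = 0, so k_d L₀ e^(−k_d t) = k_2 D. Substituting D(t) from the Streeter–Phelps equation and solving for t gives
t_c = ln[(k_2/k_d)(1 − D₀(k_2−k_d)/(k_d L₀))] / (k_2−k_d).
Here k_2−k_d = 0.6540 d⁻¹ and 1 − D₀(k_2−k_d)/(k_d L₀) = 1 − 0.368×0.6540/(0.235×39.2) = 0.9739, so
t_c = ln(3.783 × 0.9739) / 0.6540 = 1.304 / 0.6540 = 1.994 d.
L(t_c) = L₀ e^(−k_d t_c) = 39.2 × 0.6259 = 24.53 mg/L, and at the critical point k_2 D_c = k_d L, so D_c = (0.235/0.889) × 24.53 = 6.486 mg/L.

t_c ≈ 1.99 d; D_c ≈ 6.49 mg/L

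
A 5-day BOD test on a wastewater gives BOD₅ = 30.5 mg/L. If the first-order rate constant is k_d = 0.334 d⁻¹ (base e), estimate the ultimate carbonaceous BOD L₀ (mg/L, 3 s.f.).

BOD₅ = L₀(1 − e^(−5k_d)) ⇒ L₀ = BOD₅ / (1 − e^(−5×0.334))
= 30.5 / (1 − 0.1882) = 30.5 / 0.8118 = 37.57 mg/L.

L₀ ≈ 37.6 mg/L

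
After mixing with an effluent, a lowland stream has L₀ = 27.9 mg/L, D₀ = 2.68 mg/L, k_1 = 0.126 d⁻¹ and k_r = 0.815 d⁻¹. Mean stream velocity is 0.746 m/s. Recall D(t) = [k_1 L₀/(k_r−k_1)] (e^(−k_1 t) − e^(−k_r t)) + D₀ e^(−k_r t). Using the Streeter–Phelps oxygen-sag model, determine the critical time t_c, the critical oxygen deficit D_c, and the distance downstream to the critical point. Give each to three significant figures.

With k_r/k_1 = 6.468 and 1 − D₀(k_r−k_1)/(k_1 L₀) = 0.4747,
t_c = ln(6.468 × 0.4747) / (0.815 − 0.126) = ln(3.071) / 0.6890 = 1.122/0.6890 = 1.628 d.
L(t_c) = L₀ e^(−k_1 t_c) = 27.9 × 0.8145 = 22.72 mg/L, and at the critical point k_r D_c = k_1 L, so D_c = (0.126/0.815) × 22.72 = 3.513 mg/L.
x_c = v t_c = 0.746 m/s × 1.628 d × 86400 s/d = 105000 m ≈ 105 km.

t_c ≈ 1.63 d; D_c ≈ 3.51 mg/L; x_c ≈ 105 km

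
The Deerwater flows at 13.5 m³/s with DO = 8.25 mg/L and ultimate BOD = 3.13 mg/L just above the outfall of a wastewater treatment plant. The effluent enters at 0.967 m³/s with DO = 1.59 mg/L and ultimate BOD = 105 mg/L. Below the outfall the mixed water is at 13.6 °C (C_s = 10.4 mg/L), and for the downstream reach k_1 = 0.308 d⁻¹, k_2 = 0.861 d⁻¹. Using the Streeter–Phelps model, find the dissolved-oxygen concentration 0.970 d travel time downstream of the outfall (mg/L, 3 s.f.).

DO ≈ 7.57 mg/L

Mixed DO = (13.5×8.25 + 0.967×1.59)/(13.5+0.967) = 112.9/14.47 = 7.805 mg/L.
Mixed L₀ = (13.5×3.13 + 0.967×105)/(14.47) = 143.8/14.47 = 9.939 mg/L.
Initial deficit D₀ = C_s − DO₀ = 10.4 − 7.805 = 2.595 mg/L.
D(0.970) = [0.308×9.939/(0.861−0.308)](e^(−0.308×0.970) − e^(−0.861×0.970)) + 2.595 e^(−0.861×0.970)
= 5.536 × (0.7417 − 0.4338) + 2.595 × 0.4338 = 2.830 mg/L.
DO = 10.4 − 2.830 = 7.570 mg/L.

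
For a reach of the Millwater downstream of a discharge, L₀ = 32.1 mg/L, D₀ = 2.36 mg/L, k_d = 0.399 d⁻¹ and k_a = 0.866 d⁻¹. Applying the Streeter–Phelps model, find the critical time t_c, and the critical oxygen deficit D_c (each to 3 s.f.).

t_c ≈ 1.47 d; D_c ≈ 8.24 mg/L

At the critical point dD/dt = 0, so k_d L₀ e^(−k_d t) = k_a D. Substituting D(t) from the Streeter–Phelps equation and solving for t gives
t_c = ln[(k_a/k_d)(1 − D₀(k_a−k_d)/(k_d L₀))] / (k_a−k_d).
Here k_a−k_d = 0.4670 d⁻¹ and 1 − D₀(k_a−k_d)/(k_d L₀) = 1 − 2.36×0.4670/(0.399×32.1) = 0.9139, so
t_c = ln(2.170 × 0.9139) / 0.4670 = 0.6849 / 0.4670 = 1.467 d.
L(t_c) = L₀ e^(−k_d t_c) = 32.1 × 0.5570 = 17.88 mg/L, and at the critical point k_a D_c = k_d L, so D_c = (0.399/0.866) × 17.88 = 8.238 mg/L.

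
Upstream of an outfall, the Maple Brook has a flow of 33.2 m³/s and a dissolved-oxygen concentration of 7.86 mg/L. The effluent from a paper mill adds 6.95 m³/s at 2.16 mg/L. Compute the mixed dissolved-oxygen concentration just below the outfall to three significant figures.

Flow-weighted mixing: C = (Q_r C_r + Q_w C_w)/(Q_r + Q_w)
= (33.2×7.86 + 6.95×2.16)/(33.2 + 6.95) = 276.0/40.15 = 6.873 mg/L.

6.87 mg/L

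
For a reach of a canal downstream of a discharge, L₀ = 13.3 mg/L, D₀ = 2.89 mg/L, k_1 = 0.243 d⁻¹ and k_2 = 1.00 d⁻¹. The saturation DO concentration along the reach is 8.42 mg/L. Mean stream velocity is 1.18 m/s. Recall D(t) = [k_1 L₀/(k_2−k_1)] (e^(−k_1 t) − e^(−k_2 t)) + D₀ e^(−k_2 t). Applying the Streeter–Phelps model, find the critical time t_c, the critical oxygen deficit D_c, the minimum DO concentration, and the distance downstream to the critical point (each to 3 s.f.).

t_c = [1/(k_2−k_1)] ln[(k_2/k_1)(1 − D₀(k_2−k_1)/(k_1 L₀))]
= [1/(1.00−0.243)] ln[(1.00/0.243)(1 − 2.89×0.7570/(0.243×13.3))]
= (1/0.7570) ln[4.115 × 0.3231] = 1.321 × ln(1.330) = 1.321 × 0.2848 = 0.3763 d.
L(t_c) = L₀ e^(−k_1 t_c) = 13.3 × 0.9126 = 12.14 mg/L, and at the critical point k_2 D_c = k_1 L, so D_c = (0.243/1.00) × 12.14 = 2.949 mg/L.
Minimum DO = C_s − D_c = 8.42 − 2.949 = 5.471 mg/L.
x_c = v t_c = 1.18 m/s × 0.3763 d × 86400 s/d = 38360 m ≈ 38.4 km.

t_c ≈ 0.376 d; D_c ≈ 2.95 mg/L; min DO ≈ 5.47 mg/L; x_c ≈ 38.4 km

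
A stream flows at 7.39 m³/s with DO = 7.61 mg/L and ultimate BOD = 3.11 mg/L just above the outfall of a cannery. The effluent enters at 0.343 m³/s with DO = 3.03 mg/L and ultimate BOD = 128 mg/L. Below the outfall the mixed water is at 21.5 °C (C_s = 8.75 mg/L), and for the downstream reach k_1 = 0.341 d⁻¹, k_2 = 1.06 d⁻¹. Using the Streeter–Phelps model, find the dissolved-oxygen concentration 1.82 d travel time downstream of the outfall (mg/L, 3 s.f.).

Mixed DO = (7.39×7.61 + 0.343×3.03)/(7.39+0.343) = 57.28/7.733 = 7.407 mg/L.
Mixed L₀ = (7.39×3.11 + 0.343×128)/(7.733) = 66.89/7.733 = 8.650 mg/L.
Initial deficit D₀ = C_s − DO₀ = 8.75 − 7.407 = 1.343 mg/L.
D(1.82) = [0.341×8.650/(1.06−0.341)](e^(−0.341×1.82) − e^(−1.06×1.82)) + 1.343 e^(−1.06×1.82)
= 4.102 × (0.5376 − 0.1453) + 1.343 × 0.1453 = 1.805 mg/L.
DO = 8.75 − 1.805 = 6.945 mg/L.

DO ≈ 6.95 mg/L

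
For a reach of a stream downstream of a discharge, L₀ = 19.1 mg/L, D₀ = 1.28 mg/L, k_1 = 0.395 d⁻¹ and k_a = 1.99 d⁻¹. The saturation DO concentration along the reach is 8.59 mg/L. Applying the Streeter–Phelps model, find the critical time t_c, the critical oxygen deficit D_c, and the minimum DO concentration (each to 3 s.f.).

With k_a/k_1 = 5.038 and 1 − D₀(k_a−k_1)/(k_1 L₀) = 0.7294,
t_c = ln(5.038 × 0.7294) / (1.99 − 0.395) = ln(3.675) / 1.595 = 1.301/1.595 = 0.8160 d.
D_c = (k_1/k_a) L₀ e^(−k_1 t_c) = (0.395/1.99) × 19.1 × e^(−0.395×0.8160) = 0.1985 × 19.1 × 0.7245 = 2.747 mg/L.
Minimum DO = C_s − D_c = 8.59 − 2.747 = 5.843 mg/L.

t_c ≈ 0.816 d; D_c ≈ 2.75 mg/L; min DO ≈ 5.84 mg/L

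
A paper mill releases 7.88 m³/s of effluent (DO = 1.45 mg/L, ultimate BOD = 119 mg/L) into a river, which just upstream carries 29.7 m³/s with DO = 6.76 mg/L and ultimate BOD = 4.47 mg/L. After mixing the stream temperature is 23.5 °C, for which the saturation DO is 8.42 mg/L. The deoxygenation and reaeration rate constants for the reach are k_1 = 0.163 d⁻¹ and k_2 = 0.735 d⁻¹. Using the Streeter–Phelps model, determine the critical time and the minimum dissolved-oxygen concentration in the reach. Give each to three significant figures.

Mixed DO = (29.7×6.76 + 7.88×1.45)/(29.7+7.88) = 212.2/37.58 = 5.647 mg/L.
Mixed L₀ = (29.7×4.47 + 7.88×119)/(37.58) = 1070/37.58 = 28.49 mg/L.
Initial deficit D₀ = C_s − DO₀ = 8.42 − 5.647 = 2.773 mg/L.
t_c = (1/0.5720) ln[(0.735/0.163)(1 − 2.773×0.5720/(0.163×28.49))] = 1.748 × ln(2.969) = 1.902 d.
D_c = (0.163/0.735) × 28.49 × e^(−0.163×1.902) = 0.2218 × 28.49 × 0.7334 = 4.633 mg/L.
Minimum DO = 8.42 − 4.633 = 3.787 mg/L.

t_c ≈ 1.90 d; minimum DO ≈ 3.79 mg/L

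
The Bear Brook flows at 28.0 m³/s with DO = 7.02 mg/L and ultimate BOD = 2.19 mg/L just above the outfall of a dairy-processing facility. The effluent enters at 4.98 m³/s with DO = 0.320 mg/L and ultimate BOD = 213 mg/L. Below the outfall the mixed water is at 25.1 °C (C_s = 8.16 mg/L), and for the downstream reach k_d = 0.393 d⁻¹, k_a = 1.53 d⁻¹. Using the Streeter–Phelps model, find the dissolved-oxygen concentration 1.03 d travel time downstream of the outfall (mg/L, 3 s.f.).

Mixed DO = (28.0×7.02 + 4.98×0.320)/(28.0+4.98) = 198.2/32.98 = 6.008 mg/L.
Mixed L₀ = (28.0×2.19 + 4.98×213)/(32.98) = 1122/32.98 = 34.02 mg/L.
Initial deficit D₀ = C_s − DO₀ = 8.16 − 6.008 = 2.152 mg/L.
D(1.03) = [0.393×34.02/(1.53−0.393)](e^(−0.393×1.03) − e^(−1.53×1.03)) + 2.152 e^(−1.53×1.03)
= 11.76 × (0.6671 − 0.2068) + 2.152 × 0.2068 = 5.858 mg/L.
DO = 8.16 − 5.858 = 2.302 mg/L.

DO ≈ 2.30 mg/L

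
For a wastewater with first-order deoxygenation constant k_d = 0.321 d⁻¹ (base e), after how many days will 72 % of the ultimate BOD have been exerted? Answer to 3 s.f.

t ≈ 3.97 d

y/L₀ = 1 − e^(−k_d t) = 0.72 ⇒ e^(−k_d t) = 0.280
t = −ln(0.280) / 0.321 = 1.273 / 0.321 = 3.966 d.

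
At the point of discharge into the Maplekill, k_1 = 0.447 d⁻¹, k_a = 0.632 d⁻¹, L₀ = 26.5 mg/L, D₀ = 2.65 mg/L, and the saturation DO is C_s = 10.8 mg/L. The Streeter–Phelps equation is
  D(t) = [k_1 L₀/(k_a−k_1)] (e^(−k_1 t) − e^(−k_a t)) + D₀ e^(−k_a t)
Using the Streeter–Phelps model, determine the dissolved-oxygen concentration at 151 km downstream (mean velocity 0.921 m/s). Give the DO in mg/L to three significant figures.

Travel time t = x/v = 151 km / (0.921 m/s) = 151000 m / 0.921 m/s = 164000 s = 1.898 d.
k_1 L₀/(k_a−k_1) = 0.447×26.5/(0.632−0.447) = 11.85/0.1850 = 64.03 mg/L.
e^(−k_1 t) = e^(−0.447×1.898) = 0.4282; e^(−k_a t) = e^(−0.632×1.898) = 0.3014.
D = 64.03 × (0.4282 − 0.3014) + 2.65 × 0.3014 = 8.117 + 0.7987 = 8.915 mg/L.
DO = C_s − D = 10.8 − 8.915 = 1.885 mg/L.

DO ≈ 1.88 mg/L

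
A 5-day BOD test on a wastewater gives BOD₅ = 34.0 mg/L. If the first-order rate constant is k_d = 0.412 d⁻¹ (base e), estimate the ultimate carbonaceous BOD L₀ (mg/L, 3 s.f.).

BOD₅ = L₀(1 − e^(−5k_d)) ⇒ L₀ = BOD₅ / (1 − e^(−5×0.412))
= 34.0 / (1 − 0.1275) = 34.0 / 0.8725 = 38.97 mg/L.

L₀ ≈ 39.0 mg/L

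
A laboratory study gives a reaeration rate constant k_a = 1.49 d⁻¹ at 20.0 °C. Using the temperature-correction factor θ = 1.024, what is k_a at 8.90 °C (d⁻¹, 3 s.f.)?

k_a ≈ 1.15 d⁻¹

k_a(T₂) = k_a(T₁) · θ^(T₂−T₁) = 1.49 × 1.024^(8.90−20.0)
= 1.49 × 1.024^-11.1 = 1.49 × 0.7685 = 1.145 d⁻¹.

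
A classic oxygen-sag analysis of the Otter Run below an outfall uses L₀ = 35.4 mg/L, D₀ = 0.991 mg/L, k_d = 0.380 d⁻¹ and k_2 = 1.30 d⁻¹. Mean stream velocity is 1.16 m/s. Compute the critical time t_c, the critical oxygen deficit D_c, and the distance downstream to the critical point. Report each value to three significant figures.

With k_2/k_d = 3.421 and 1 − D₀(k_2−k_d)/(k_d L₀) = 0.9322,
t_c = ln(3.421 × 0.9322) / (1.30 − 0.380) = ln(3.189) / 0.9200 = 1.160/0.9200 = 1.261 d.
D_c = (k_d/k_2) L₀ e^(−k_d t_c) = (0.380/1.30) × 35.4 × e^(−0.380×1.261) = 0.2923 × 35.4 × 0.6194 = 6.409 mg/L.
x_c = v t_c = 1.16 m/s × 1.261 d × 86400 s/d = 126300 m ≈ 126 km.

t_c ≈ 1.26 d; D_c ≈ 6.41 mg/L; x_c ≈ 126 km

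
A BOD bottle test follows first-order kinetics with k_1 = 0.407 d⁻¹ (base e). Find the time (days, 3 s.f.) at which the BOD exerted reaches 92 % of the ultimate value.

y/L₀ = 1 − e^(−k_1 t) = 0.92 ⇒ e^(−k_1 t) = 0.0800
t = −ln(0.0800) / 0.407 = 2.526 / 0.407 = 6.206 d.

t ≈ 6.21 d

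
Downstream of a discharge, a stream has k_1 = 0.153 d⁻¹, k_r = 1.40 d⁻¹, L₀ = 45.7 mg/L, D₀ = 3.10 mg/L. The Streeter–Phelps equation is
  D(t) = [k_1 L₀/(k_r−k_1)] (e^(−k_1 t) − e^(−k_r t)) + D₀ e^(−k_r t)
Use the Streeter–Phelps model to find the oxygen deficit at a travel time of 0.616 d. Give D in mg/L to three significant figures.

D ≈ 4.04 mg/L

k_1 L₀/(k_r−k_1) = 0.153×45.7/(1.40−0.153) = 6.992/1.247 = 5.607 mg/L.
e^(−k_1 t) = e^(−0.153×0.6160) = 0.9101; e^(−k_r t) = e^(−1.40×0.6160) = 0.4221.
D = 5.607 × (0.9101 − 0.4221) + 3.10 × 0.4221 = 2.736 + 1.309 = 4.044 mg/L.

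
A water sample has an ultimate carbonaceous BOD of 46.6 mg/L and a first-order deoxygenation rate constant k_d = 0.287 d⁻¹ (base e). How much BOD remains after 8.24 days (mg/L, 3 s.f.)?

L_t = L₀ e^(−k_d t) = 46.6 × e^(−0.287×8.24) = 46.6 × 0.09396 = 4.379 mg/L.

L ≈ 4.38 mg/L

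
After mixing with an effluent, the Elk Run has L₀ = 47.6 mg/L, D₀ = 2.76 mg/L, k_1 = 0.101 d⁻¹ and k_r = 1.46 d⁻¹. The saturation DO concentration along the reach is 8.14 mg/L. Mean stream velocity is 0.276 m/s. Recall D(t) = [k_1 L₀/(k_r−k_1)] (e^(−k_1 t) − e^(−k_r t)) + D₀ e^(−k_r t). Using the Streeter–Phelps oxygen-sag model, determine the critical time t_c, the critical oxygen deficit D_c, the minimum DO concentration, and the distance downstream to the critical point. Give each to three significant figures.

t_c ≈ 0.851 d; D_c ≈ 3.02 mg/L; min DO ≈ 5.12 mg/L; x_c ≈ 20.3 km

t_c = [1/(k_r−k_1)] ln[(k_r/k_1)(1 − D₀(k_r−k_1)/(k_1 L₀))]
= [1/(1.46−0.101)] ln[(1.46/0.101)(1 − 2.76×1.359/(0.101×47.6))]
= (1/1.359) ln[14.46 × 0.2198] = 0.7358 × ln(3.177) = 0.7358 × 1.156 = 0.8507 d.
D_c = (k_1/k_r) L₀ e^(−k_1 t_c) = (0.101/1.46) × 47.6 × e^(−0.101×0.8507) = 0.06918 × 47.6 × 0.9177 = 3.022 mg/L.
Minimum DO = C_s − D_c = 8.14 − 3.022 = 5.118 mg/L.
x_c = v t_c = 0.276 m/s × 0.8507 d × 86400 s/d = 20290 m ≈ 20.3 km.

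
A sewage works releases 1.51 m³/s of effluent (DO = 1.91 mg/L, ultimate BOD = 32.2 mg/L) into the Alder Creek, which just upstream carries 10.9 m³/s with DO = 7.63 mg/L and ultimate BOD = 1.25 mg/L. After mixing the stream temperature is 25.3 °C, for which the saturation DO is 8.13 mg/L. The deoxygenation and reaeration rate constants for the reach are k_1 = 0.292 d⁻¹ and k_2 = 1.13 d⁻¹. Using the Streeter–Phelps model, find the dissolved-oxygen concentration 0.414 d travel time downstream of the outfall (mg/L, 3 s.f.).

DO ≈ 6.93 mg/L

Mixed DO = (10.9×7.63 + 1.51×1.91)/(10.9+1.51) = 86.05/12.41 = 6.934 mg/L.
Mixed L₀ = (10.9×1.25 + 1.51×32.2)/(12.41) = 62.25/12.41 = 5.016 mg/L.
Initial deficit D₀ = C_s − DO₀ = 8.13 − 6.934 = 1.196 mg/L.
D(0.414) = [0.292×5.016/(1.13−0.292)](e^(−0.292×0.414) − e^(−1.13×0.414)) + 1.196 e^(−1.13×0.414)
= 1.748 × (0.8861 − 0.6264) + 1.196 × 0.6264 = 1.203 mg/L.
DO = 8.13 − 1.203 = 6.927 mg/L.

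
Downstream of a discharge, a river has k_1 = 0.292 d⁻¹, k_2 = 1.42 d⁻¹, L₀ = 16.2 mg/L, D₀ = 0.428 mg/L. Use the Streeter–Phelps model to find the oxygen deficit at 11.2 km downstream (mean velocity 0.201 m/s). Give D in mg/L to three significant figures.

Travel time t = x/v = 11.2 km / (0.201 m/s) = 11200 m / 0.201 m/s = 55720 s = 0.6449 d.
k_1 L₀/(k_2−k_1) = 0.292×16.2/(1.42−0.292) = 4.730/1.128 = 4.194 mg/L.
e^(−k_1 t) = e^(−0.292×0.6449) = 0.8284; e^(−k_2 t) = e^(−1.42×0.6449) = 0.4002.
D = 4.194 × (0.8284 − 0.4002) + 0.428 × 0.4002 = 1.796 + 0.1713 = 1.967 mg/L.

D ≈ 1.97 mg/L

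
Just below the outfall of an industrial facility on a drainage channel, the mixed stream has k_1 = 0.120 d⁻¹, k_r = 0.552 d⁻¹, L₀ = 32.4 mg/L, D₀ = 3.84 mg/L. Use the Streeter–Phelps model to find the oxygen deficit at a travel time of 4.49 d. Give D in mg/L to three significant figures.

D ≈ 4.82 mg/L

k_1 L₀/(k_r−k_1) = 0.120×32.4/(0.552−0.120) = 3.888/0.4320 = 9.000 mg/L.
e^(−k_1 t) = e^(−0.120×4.490) = 0.5834; e^(−k_r t) = e^(−0.552×4.490) = 0.08387.
D = 9.000 × (0.5834 − 0.08387) + 3.84 × 0.08387 = 4.496 + 0.3221 = 4.818 mg/L.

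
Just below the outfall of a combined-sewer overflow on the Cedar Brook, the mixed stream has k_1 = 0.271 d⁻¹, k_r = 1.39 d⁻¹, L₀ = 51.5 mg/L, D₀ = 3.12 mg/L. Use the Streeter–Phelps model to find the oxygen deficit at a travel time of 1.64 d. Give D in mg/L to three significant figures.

D ≈ 7.04 mg/L

k_1 L₀/(k_r−k_1) = 0.271×51.5/(1.39−0.271) = 13.96/1.119 = 12.47 mg/L.
e^(−k_1 t) = e^(−0.271×1.640) = 0.6412; e^(−k_r t) = e^(−1.39×1.640) = 0.1023.
D = 12.47 × (0.6412 − 0.1023) + 3.12 × 0.1023 = 6.721 + 0.3193 = 7.040 mg/L.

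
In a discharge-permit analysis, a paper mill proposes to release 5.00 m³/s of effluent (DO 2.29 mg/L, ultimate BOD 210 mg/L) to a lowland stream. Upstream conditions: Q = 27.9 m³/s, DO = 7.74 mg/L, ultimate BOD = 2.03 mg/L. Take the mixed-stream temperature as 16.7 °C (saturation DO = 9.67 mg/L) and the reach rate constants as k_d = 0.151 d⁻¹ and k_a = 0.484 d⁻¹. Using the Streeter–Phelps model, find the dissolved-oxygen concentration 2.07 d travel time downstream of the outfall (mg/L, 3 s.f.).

DO ≈ 3.10 mg/L

Mixed DO = (27.9×7.74 + 5.00×2.29)/(27.9+5.00) = 227.4/32.90 = 6.912 mg/L.
Mixed L₀ = (27.9×2.03 + 5.00×210)/(32.90) = 1107/32.90 = 33.64 mg/L.
Initial deficit D₀ = C_s − DO₀ = 9.67 − 6.912 = 2.758 mg/L.
D(2.07) = [0.151×33.64/(0.484−0.151)](e^(−0.151×2.07) − e^(−0.484×2.07)) + 2.758 e^(−0.484×2.07)
= 15.25 × (0.7316 − 0.3672) + 2.758 × 0.3672 = 6.570 mg/L.
DO = 9.67 − 6.570 = 3.100 mg/L.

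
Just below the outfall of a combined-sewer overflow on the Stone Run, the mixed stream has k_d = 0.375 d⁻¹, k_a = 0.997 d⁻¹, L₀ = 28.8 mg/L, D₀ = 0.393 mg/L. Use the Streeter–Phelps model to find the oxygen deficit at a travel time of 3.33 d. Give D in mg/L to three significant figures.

D ≈ 4.37 mg/L

k_d L₀/(k_a−k_d) = 0.375×28.8/(0.997−0.375) = 10.80/0.6220 = 17.36 mg/L.
e^(−k_d t) = e^(−0.375×3.330) = 0.2869; e^(−k_a t) = e^(−0.997×3.330) = 0.03615.
D = 17.36 × (0.2869 − 0.03615) + 0.393 × 0.03615 = 4.353 + 0.01421 = 4.367 mg/L.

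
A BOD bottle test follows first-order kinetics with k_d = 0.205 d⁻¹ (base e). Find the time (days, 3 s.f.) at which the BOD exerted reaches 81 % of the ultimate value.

y/L₀ = 1 − e^(−k_d t) = 0.81 ⇒ e^(−k_d t) = 0.190
t = −ln(0.190) / 0.205 = 1.661 / 0.205 = 8.101 d.

t ≈ 8.10 d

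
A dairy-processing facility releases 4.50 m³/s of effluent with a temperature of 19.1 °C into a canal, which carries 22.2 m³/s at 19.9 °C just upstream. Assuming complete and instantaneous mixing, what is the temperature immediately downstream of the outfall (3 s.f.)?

Flow-weighted mixing: C = (Q_r C_r + Q_w C_w)/(Q_r + Q_w)
= (22.2×19.9 + 4.50×19.1)/(22.2 + 4.50) = 527.7/26.70 = 19.77 °C.

19.8 °C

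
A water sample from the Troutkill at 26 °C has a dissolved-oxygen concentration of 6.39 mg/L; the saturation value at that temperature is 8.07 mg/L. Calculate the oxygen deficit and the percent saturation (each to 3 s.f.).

D ≈ 1.68 mg/L; 79.2 % saturation

D = C_s − C = 8.07 − 6.39 = 1.68 mg/L.
% saturation = 6.39/8.07 × 100 = 79.2 %.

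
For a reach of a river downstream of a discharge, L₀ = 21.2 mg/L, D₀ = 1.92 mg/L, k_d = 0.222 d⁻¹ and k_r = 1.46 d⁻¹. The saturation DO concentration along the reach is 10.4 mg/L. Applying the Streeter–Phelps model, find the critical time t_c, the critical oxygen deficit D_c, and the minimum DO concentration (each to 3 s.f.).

t_c = [1/(k_r−k_d)] ln[(k_r/k_d)(1 − D₀(k_r−k_d)/(k_d L₀))]
= [1/(1.46−0.222)] ln[(1.46/0.222)(1 − 1.92×1.238/(0.222×21.2))]
= (1/1.238) ln[6.577 × 0.4950] = 0.8078 × ln(3.255) = 0.8078 × 1.180 = 0.9533 d.
D_c = (k_d/k_r) L₀ e^(−k_d t_c) = (0.222/1.46) × 21.2 × e^(−0.222×0.9533) = 0.1521 × 21.2 × 0.8093 = 2.609 mg/L.
Minimum DO = C_s − D_c = 10.4 − 2.609 = 7.791 mg/L.

t_c ≈ 0.953 d; D_c ≈ 2.61 mg/L; min DO ≈ 7.79 mg/L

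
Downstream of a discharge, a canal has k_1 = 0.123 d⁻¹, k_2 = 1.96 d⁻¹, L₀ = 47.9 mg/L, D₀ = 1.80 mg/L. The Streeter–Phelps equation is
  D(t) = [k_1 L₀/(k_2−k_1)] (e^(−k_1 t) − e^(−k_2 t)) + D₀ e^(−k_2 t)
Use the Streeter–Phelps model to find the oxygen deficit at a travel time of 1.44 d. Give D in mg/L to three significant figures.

D ≈ 2.60 mg/L

k_1 L₀/(k_2−k_1) = 0.123×47.9/(1.96−0.123) = 5.892/1.837 = 3.207 mg/L.
e^(−k_1 t) = e^(−0.123×1.440) = 0.8377; e^(−k_2 t) = e^(−1.96×1.440) = 0.05946.
D = 3.207 × (0.8377 − 0.05946) + 1.80 × 0.05946 = 2.496 + 0.1070 = 2.603 mg/L.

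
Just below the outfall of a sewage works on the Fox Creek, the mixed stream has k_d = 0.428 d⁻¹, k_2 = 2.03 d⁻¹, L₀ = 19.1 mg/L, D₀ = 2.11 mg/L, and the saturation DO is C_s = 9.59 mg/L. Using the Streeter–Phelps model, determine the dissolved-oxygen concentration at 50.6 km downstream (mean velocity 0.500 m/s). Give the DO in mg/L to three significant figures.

Travel time t = x/v = 50.6 km / (0.500 m/s) = 50600 m / 0.500 m/s = 101200 s = 1.171 d.
k_d L₀/(k_2−k_d) = 0.428×19.1/(2.03−0.428) = 8.175/1.602 = 5.103 mg/L.
e^(−k_d t) = e^(−0.428×1.171) = 0.6057; e^(−k_2 t) = e^(−2.03×1.171) = 0.09276.
D = 5.103 × (0.6057 − 0.09276) + 2.11 × 0.09276 = 2.618 + 0.1957 = 2.813 mg/L.
DO = C_s − D = 9.59 − 2.813 = 6.777 mg/L.

DO ≈ 6.78 mg/L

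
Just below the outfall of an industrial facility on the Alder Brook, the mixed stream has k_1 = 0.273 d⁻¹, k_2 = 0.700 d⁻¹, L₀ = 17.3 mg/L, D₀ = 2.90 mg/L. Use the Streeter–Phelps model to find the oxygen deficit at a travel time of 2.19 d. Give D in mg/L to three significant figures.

D ≈ 4.32 mg/L

k_1 L₀/(k_2−k_1) = 0.273×17.3/(0.700−0.273) = 4.723/0.4270 = 11.06 mg/L.
e^(−k_1 t) = e^(−0.273×2.190) = 0.5500; e^(−k_2 t) = e^(−0.700×2.190) = 0.2159.
D = 11.06 × (0.5500 − 0.2159) + 2.90 × 0.2159 = 3.695 + 0.6261 = 4.321 mg/L.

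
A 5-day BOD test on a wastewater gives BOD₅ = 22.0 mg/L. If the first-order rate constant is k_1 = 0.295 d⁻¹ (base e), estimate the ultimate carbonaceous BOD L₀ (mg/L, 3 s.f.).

BOD₅ = L₀(1 − e^(−5k_1)) ⇒ L₀ = BOD₅ / (1 − e^(−5×0.295))
= 22.0 / (1 − 0.2288) = 22.0 / 0.7712 = 28.53 mg/L.

L₀ ≈ 28.5 mg/L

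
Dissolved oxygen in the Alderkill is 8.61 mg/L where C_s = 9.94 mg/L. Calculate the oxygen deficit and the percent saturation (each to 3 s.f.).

D ≈ 1.33 mg/L; 86.6 % saturation

D = C_s − C = 9.94 − 8.61 = 1.33 mg/L.
% saturation = 8.61/9.94 × 100 = 86.6 %.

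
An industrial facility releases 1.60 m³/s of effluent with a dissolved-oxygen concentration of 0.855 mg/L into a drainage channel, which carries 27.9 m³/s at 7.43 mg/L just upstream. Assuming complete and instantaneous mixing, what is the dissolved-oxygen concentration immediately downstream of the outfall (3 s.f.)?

7.07 mg/L

Flow-weighted mixing: C = (Q_r C_r + Q_w C_w)/(Q_r + Q_w)
= (27.9×7.43 + 1.60×0.855)/(27.9 + 1.60) = 208.7/29.50 = 7.073 mg/L.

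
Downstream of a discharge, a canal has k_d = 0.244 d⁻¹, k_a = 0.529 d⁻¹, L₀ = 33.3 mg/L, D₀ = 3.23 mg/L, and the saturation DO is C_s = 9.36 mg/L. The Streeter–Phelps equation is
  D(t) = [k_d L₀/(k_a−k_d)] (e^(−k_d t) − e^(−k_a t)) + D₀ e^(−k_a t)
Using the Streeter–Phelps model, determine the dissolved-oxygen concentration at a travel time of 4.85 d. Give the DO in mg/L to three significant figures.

DO ≈ 2.57 mg/L

k_d L₀/(k_a−k_d) = 0.244×33.3/(0.529−0.244) = 8.125/0.2850 = 28.51 mg/L.
e^(−k_d t) = e^(−0.244×4.850) = 0.3062; e^(−k_a t) = e^(−0.529×4.850) = 0.07687.
D = 28.51 × (0.3062 − 0.07687) + 3.23 × 0.07687 = 6.539 + 0.2483 = 6.787 mg/L.
DO = C_s − D = 9.36 − 6.787 = 2.573 mg/L.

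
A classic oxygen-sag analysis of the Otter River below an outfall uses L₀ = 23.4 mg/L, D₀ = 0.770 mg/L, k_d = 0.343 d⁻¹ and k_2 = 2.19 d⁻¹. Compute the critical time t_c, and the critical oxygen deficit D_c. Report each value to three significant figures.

t_c ≈ 0.898 d; D_c ≈ 2.69 mg/L

With k_2/k_d = 6.385 and 1 − D₀(k_2−k_d)/(k_d L₀) = 0.8228,
t_c = ln(6.385 × 0.8228) / (2.19 − 0.343) = ln(5.253) / 1.847 = 1.659/1.847 = 0.8982 d.
D_c = (k_d/k_2) L₀ e^(−k_d t_c) = (0.343/2.19) × 23.4 × e^(−0.343×0.8982) = 0.1566 × 23.4 × 0.7349 = 2.693 mg/L.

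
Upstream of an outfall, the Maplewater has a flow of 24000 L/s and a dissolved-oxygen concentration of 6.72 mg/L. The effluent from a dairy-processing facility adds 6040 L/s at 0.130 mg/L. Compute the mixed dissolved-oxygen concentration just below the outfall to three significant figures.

5.39 mg/L

Flow-weighted mixing: C = (Q_r C_r + Q_w C_w)/(Q_r + Q_w)
= (24000×6.72 + 6040×0.130)/(24000 + 6040) = 162100/30040 = 5.395 mg/L.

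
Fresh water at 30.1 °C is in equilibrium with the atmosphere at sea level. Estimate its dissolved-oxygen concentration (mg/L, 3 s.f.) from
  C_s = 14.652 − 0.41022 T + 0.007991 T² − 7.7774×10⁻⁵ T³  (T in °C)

C_s = 14.652 − 0.41022×30.1 + 0.007991×30.1² − 7.7774×10⁻⁵×30.1³ = 7.423 mg/L.

C_s ≈ 7.42 mg/L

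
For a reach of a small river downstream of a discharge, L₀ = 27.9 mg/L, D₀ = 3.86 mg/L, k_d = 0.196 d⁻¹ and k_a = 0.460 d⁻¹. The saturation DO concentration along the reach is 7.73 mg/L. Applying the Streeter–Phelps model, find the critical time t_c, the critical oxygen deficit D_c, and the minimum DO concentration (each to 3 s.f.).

t_c ≈ 2.45 d; D_c ≈ 7.35 mg/L; min DO ≈ 0.376 mg/L

At the critical point dD/dt = 0, so k_d L₀ e^(−k_d t) = k_a D. Substituting D(t) from the Streeter–Phelps equation and solving for t gives
t_c = ln[(k_a/k_d)(1 − D₀(k_a−k_d)/(k_d L₀))] / (k_a−k_d).
Here k_a−k_d = 0.2640 d⁻¹ and 1 − D₀(k_a−k_d)/(k_d L₀) = 1 − 3.86×0.2640/(0.196×27.9) = 0.8136, so
t_c = ln(2.347 × 0.8136) / 0.2640 = 0.6469 / 0.2640 = 2.450 d.
D_c = (k_d/k_a) L₀ e^(−k_d t_c) = (0.196/0.460) × 27.9 × e^(−0.196×2.450) = 0.4261 × 27.9 × 0.6186 = 7.354 mg/L.
Minimum DO = C_s − D_c = 7.73 − 7.354 = 0.3760 mg/L.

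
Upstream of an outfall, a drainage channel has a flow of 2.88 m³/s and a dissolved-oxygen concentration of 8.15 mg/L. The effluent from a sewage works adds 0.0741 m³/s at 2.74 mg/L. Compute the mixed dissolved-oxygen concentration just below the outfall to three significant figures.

8.01 mg/L

Flow-weighted mixing: C = (Q_r C_r + Q_w C_w)/(Q_r + Q_w)
= (2.88×8.15 + 0.0741×2.74)/(2.88 + 0.0741) = 23.68/2.954 = 8.014 mg/L.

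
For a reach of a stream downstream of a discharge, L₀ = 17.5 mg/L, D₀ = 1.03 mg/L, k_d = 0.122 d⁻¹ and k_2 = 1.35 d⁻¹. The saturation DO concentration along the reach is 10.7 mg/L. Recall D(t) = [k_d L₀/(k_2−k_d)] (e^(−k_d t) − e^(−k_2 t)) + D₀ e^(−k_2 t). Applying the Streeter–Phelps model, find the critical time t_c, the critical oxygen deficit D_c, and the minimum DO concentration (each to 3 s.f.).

t_c ≈ 1.23 d; D_c ≈ 1.36 mg/L; min DO ≈ 9.34 mg/L

At the critical point dD/dt = 0, so k_d L₀ e^(−k_d t) = k_2 D. Substituting D(t) from the Streeter–Phelps equation and solving for t gives
t_c = ln[(k_2/k_d)(1 − D₀(k_2−k_d)/(k_d L₀))] / (k_2−k_d).
Here k_2−k_d = 1.228 d⁻¹ and 1 − D₀(k_2−k_d)/(k_d L₀) = 1 − 1.03×1.228/(0.122×17.5) = 0.4076, so
t_c = ln(11.07 × 0.4076) / 1.228 = 1.506 / 1.228 = 1.227 d.
L(t_c) = L₀ e^(−k_d t_c) = 17.5 × 0.8610 = 15.07 mg/L, and at the critical point k_2 D_c = k_d L, so D_c = (0.122/1.35) × 15.07 = 1.362 mg/L.
Minimum DO = C_s − D_c = 10.7 − 1.362 = 9.338 mg/L.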